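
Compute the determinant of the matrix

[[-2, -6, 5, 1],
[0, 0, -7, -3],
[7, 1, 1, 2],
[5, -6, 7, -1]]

-1206

Expand along row 2 (it has 2 zeros):
  − (-7) · M_23   where M_23 = det([-2 -6 1; 7 1 2; 5 -6 -1]) = -171
  + (-3) · M_24   where M_24 = det([-2 -6 5; 7 1 1; 5 -6 7]) = 3
det = (-1)·(-7)·(-171) + (+1)·(-3)·(3) = -1206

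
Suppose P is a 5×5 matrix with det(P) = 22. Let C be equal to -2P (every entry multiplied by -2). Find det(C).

For a 5×5 matrix, det(-2P) = (-2)^5·det(P) = -32·det(P).
det(C) = (-32)·(22) = -704

|C| = -704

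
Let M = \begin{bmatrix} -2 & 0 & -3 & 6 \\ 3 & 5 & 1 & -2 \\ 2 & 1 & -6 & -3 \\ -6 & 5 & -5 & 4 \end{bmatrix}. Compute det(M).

The determinant is -1623.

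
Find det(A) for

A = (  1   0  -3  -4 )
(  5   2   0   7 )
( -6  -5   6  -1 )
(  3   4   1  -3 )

Expand along row 1 (it has 1 zero):
  + (1) · M_11   where M_11 = det([2 0 7; -5 6 -1; 4 1 -3]) = -237
  + (-3) · M_13   where M_13 = det([5 2 7; -6 -5 -1; 3 4 -3]) = -10
  − (-4) · M_14   where M_14 = det([5 2 0; -6 -5 6; 3 4 1]) = -97
det = (+1)·(1)·(-237) + (+1)·(-3)·(-10) + (-1)·(-4)·(-97) = -595

|A| = -595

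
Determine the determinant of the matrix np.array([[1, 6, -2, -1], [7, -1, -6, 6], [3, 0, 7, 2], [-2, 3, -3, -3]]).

The determinant is 273.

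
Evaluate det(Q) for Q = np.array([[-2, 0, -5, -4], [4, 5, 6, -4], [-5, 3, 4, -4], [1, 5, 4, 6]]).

Expand along row 1 (it has 1 zero):
  + (-2) · M_11   where M_11 = det([5 6 -4; 3 4 -4; 5 4 6]) = 4
  + (-5) · M_13   where M_13 = det([4 5 -4; -5 3 -4; 1 5 6]) = 394
  − (-4) · M_14   where M_14 = det([4 5 6; -5 3 4; 1 5 4]) = -80
det = (+1)·(-2)·(4) + (+1)·(-5)·(394) + (-1)·(-4)·(-80) = -2298

-2298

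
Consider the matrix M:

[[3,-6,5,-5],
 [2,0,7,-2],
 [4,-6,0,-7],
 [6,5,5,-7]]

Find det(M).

Expand along row 2 (it has 1 zero):
  − (2) · M_21   where M_21 = det([-6 5 -5; -6 0 -7; 5 5 -7]) = -445
  − (7) · M_23   where M_23 = det([3 -6 -5; 4 -6 -7; 6 5 -7]) = 35
  + (-2) · M_24   where M_24 = det([3 -6 5; 4 -6 0; 6 5 5]) = 310
det = (-1)·(2)·(-445) + (-1)·(7)·(35) + (+1)·(-2)·(310) = 25

25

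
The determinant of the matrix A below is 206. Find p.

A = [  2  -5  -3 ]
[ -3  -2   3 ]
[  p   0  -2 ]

-8

Expanding along the row containing p, det(A) is linear in p: det(A) = (-21)·p + (38).
Set (-21)·p + (38) = 206  ⇒  (-21)·p = 168  ⇒  p = -8.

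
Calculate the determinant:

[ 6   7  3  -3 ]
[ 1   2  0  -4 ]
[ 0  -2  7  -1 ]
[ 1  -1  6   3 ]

Expand along row 2 (it has 1 zero):
  − (1) · M_21   where M_21 = det([7 3 -3; -2 7 -1; -1 6 3]) = 225
  + (2) · M_22   where M_22 = det([6 3 -3; 0 7 -1; 1 6 3]) = 180
  + (-4) · M_24   where M_24 = det([6 7 3; 0 -2 7; 1 -1 6]) = 25
det = (-1)·(1)·(225) + (+1)·(2)·(180) + (+1)·(-4)·(25) = 35

35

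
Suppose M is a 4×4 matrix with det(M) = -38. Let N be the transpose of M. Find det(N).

det(N) = -38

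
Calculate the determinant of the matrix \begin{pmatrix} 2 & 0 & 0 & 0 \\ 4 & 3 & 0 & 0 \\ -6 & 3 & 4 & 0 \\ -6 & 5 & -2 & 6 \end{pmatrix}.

144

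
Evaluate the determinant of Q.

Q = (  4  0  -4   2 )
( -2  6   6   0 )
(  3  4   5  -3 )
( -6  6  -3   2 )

Expand along row 1 (it has 1 zero):
  + (4) · M_11   where M_11 = det([6 6 0; 4 5 -3; 6 -3 2]) = -150
  + (-4) · M_13   where M_13 = det([-2 6 0; 3 4 -3; -6 6 2]) = 20
  − (2) · M_14   where M_14 = det([-2 6 6; 3 4 5; -6 6 -3]) = 210
det = (+1)·(4)·(-150) + (+1)·(-4)·(20) + (-1)·(2)·(210) = -1100

-1100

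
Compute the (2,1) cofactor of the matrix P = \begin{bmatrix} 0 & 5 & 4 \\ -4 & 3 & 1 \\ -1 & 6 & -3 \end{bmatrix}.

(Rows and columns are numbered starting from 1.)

Delete row 2 and column 1; the remaining 2×2 submatrix is [5 4; 6 -3].
Its determinant is 5·(-3) − 4·6 = -39.
The cofactor carries sign (−1)^(2+1) = −1, so C_{2,1} = −(-39) = 39.

39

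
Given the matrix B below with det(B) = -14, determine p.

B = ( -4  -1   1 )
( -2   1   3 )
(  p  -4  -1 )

Expanding along the row containing p, det(B) is linear in p: det(B) = (-4)·p + (-34).
Set (-4)·p + (-34) = -14  ⇒  (-4)·p = 20  ⇒  p = -5.

p = -5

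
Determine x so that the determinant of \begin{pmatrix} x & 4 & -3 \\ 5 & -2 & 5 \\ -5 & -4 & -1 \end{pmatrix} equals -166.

Expanding along the column containing x, det(B) is linear in x: det(B) = (22)·x + (10).
Set (22)·x + (10) = -166  ⇒  (22)·x = -176  ⇒  x = -8.

-8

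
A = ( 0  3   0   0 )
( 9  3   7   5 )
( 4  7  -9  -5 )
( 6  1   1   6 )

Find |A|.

Expand along row 1 (it has 3 zeros):
  − (3) · M_12   where M_12 = det([9 7 5; 4 -9 -5; 6 1 6]) = -529
det = (-1)·(3)·(-529) = 1587

1587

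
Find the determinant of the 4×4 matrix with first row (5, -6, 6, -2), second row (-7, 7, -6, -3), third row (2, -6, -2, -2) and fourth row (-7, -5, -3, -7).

Expand along row 1:
  + (5) · M_11   where M_11 = det([7 -6 -3; -6 -2 -2; -5 -3 -7]) = 224
  − (-6) · M_12   where M_12 = det([-7 -6 -3; 2 -2 -2; -7 -3 -7]) = -164
  + (6) · M_13   where M_13 = det([-7 7 -3; 2 -6 -2; -7 -5 -7]) = 128
  − (-2) · M_14   where M_14 = det([-7 7 -6; 2 -6 -2; -7 -5 -3]) = 396
det = (+1)·(5)·(224) + (-1)·(-6)·(-164) + (+1)·(6)·(128) + (-1)·(-2)·(396) = 1696

The determinant is 1696.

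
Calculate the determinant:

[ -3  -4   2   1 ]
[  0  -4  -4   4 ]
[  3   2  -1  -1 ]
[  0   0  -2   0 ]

The determinant is -48.

Expand along row 4 (it has 3 zeros):
  − (-2) · M_43   where M_43 = det([-3 -4 1; 0 -4 4; 3 2 -1]) = -24
det = (-1)·(-2)·(-24) = -48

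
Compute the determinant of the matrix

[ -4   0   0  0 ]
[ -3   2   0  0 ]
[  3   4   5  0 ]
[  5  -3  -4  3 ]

-120

The matrix is lower triangular, so the determinant is the product of the diagonal entries:
det = (-4) · (2) · (5) · (3) = -120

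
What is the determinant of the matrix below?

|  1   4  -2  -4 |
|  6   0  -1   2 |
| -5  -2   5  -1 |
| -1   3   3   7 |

The determinant is -977.

Expand along row 2 (it has 1 zero):
  − (6) · M_21   where M_21 = det([4 -2 -4; -2 5 -1; 3 3 7]) = 214
  − (-1) · M_23   where M_23 = det([1 4 -4; -5 -2 -1; -1 3 7]) = 201
  + (2) · M_24   where M_24 = det([1 4 -2; -5 -2 5; -1 3 3]) = 53
det = (-1)·(6)·(214) + (-1)·(-1)·(201) + (+1)·(2)·(53) = -977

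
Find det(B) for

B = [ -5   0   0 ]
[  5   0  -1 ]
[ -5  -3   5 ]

Expand along row 1:
  + (-5) · |0 -1; -3 5| = (-5)·(0 − 3) = 15

15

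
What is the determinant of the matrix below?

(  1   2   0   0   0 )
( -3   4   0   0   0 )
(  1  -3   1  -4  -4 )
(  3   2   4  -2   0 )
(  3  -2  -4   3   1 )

-20

The matrix is block lower-triangular with a 2×2 block and a 3×3 block on the diagonal, so its determinant equals the product of the determinants of the diagonal blocks.
det of the 2×2 block = 10
det of the 3×3 block = -2
det = (10)·(-2) = -20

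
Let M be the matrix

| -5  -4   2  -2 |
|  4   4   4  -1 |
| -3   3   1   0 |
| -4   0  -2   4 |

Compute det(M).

det(M) = 482

Expand along row 3 (it has 1 zero):
  + (-3) · M_31   where M_31 = det([-4 2 -2; 4 4 -1; 0 -2 4]) = -72
  − (3) · M_32   where M_32 = det([-5 2 -2; 4 4 -1; -4 -2 4]) = -110
  + (1) · M_33   where M_33 = det([-5 -4 -2; 4 4 -1; -4 0 4]) = -64
det = (+1)·(-3)·(-72) + (-1)·(3)·(-110) + (+1)·(1)·(-64) = 482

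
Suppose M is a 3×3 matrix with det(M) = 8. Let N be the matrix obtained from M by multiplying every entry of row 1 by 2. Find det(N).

det(N) = 16

Scaling one row by 2 multiplies the determinant by 2.
det(N) = (2)·(8) = 16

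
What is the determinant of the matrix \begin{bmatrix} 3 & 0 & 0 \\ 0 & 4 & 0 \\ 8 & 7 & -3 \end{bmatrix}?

The matrix is lower triangular, so the determinant is the product of the diagonal entries:
det = (3) · (4) · (-3) = -36

-36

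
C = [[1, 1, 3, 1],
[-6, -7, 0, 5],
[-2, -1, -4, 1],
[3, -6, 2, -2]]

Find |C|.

-286

Expand along row 2 (it has 1 zero):
  − (-6) · M_21   where M_21 = det([1 3 1; -1 -4 1; -6 2 -2]) = -44
  + (-7) · M_22   where M_22 = det([1 3 1; -2 -4 1; 3 2 -2]) = 11
  + (5) · M_24   where M_24 = det([1 1 3; -2 -1 -4; 3 -6 2]) = 11
det = (-1)·(-6)·(-44) + (+1)·(-7)·(11) + (+1)·(5)·(11) = -286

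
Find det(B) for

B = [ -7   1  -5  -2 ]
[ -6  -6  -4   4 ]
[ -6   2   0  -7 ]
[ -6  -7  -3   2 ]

Expand along row 3 (it has 1 zero):
  + (-6) · M_31   where M_31 = det([1 -5 -2; -6 -4 4; -7 -3 2]) = 104
  − (2) · M_32   where M_32 = det([-7 -5 -2; -6 -4 4; -6 -3 2]) = 44
  − (-7) · M_34   where M_34 = det([-7 1 -5; -6 -6 -4; -6 -7 -3]) = 46
det = (+1)·(-6)·(104) + (-1)·(2)·(44) + (-1)·(-7)·(46) = -390

The determinant is -390.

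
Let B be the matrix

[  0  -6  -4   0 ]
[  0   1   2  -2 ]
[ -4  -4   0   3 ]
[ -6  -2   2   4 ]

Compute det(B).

-48

Expand along row 1 (it has 2 zeros):
  − (-6) · M_12   where M_12 = det([0 2 -2; -4 0 3; -6 2 4]) = 12
  + (-4) · M_13   where M_13 = det([0 1 -2; -4 -4 3; -6 -2 4]) = 30
det = (-1)·(-6)·(12) + (+1)·(-4)·(30) = -48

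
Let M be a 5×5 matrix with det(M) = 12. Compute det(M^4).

det(M^4) = (det M)^4 = (12)^4 = 20736

20736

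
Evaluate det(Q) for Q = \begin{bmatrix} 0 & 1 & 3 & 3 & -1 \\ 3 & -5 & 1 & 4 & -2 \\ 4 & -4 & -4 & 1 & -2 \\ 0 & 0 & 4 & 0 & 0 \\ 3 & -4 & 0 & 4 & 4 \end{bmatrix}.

|Q| = -916

Expand along row 4 (it has 4 zeros):
  − (4) · M_43   where M_43 = det([0 1 3 -1; 3 -5 4 -2; 4 -4 1 -2; 3 -4 4 4]) = 229
det = (-1)·(4)·(229) = -916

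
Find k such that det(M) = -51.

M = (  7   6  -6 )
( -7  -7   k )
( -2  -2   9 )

Expanding along the column containing k, det(M) is linear in k: det(M) = (2)·k + (-63).
Set (2)·k + (-63) = -51  ⇒  (2)·k = 12  ⇒  k = 6.

6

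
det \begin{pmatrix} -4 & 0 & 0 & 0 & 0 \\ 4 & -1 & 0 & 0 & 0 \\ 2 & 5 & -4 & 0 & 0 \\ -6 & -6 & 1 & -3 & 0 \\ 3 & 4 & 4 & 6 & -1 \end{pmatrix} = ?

The determinant is -48.

The matrix is lower triangular, so the determinant is the product of the diagonal entries:
det = (-4) · (-1) · (-4) · (-3) · (-1) = -48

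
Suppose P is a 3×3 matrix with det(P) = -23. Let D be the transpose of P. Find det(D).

det(Pᵀ) = det(P).
det(D) = (1)·(-23) = -23

The determinant is -23.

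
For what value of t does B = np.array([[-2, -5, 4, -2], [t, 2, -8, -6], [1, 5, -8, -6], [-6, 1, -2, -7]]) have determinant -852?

Expanding along the row containing t, det(B) is linear in t: det(B) = (100)·t + (-652).
Set (100)·t + (-652) = -852  ⇒  (100)·t = -200  ⇒  t = -2.

t = -2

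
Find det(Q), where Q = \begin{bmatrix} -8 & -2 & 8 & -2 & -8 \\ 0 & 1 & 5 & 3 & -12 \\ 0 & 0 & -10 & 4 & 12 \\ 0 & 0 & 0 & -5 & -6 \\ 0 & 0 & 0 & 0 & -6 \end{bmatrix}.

Q is upper triangular, so det(Q) is the product of the diagonal entries:
det = (-8) · (1) · (-10) · (-5) · (-6) = 2400

det(Q) = 2400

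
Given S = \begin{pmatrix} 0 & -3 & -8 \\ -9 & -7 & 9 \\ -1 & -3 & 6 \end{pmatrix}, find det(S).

The determinant is -295.

Expand along row 1:
  − (-3) · |-9 9; -1 6| = −(-3)·(-54 − (-9)) = -135
  + (-8) · |-9 -7; -1 -3| = (-8)·(27 − 7) = -160
Sum: (-135) + (-160) = -295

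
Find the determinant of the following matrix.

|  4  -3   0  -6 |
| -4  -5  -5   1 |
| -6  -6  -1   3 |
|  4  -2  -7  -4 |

The determinant is -382.

Expand along row 1 (it has 1 zero):
  + (4) · M_11   where M_11 = det([-5 -5 1; -6 -1 3; -2 -7 -4]) = 65
  − (-3) · M_12   where M_12 = det([-4 -5 1; -6 -1 3; 4 -7 -4]) = 6
  − (-6) · M_14   where M_14 = det([-4 -5 -5; -6 -6 -1; 4 -2 -7]) = -110
det = (+1)·(4)·(65) + (-1)·(-3)·(6) + (-1)·(-6)·(-110) = -382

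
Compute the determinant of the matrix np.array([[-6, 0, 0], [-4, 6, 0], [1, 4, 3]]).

The matrix is lower triangular, so the determinant is the product of the diagonal entries:
det = (-6) · (6) · (3) = -108

-108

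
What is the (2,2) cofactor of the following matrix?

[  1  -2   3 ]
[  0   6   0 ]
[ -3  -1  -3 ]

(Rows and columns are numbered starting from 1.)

The cofactor is 6.

Delete row 2 and column 2; the remaining 2×2 submatrix is [1 3; -3 -3].
Its determinant is 1·(-3) − 3·(-3) = 6.
The cofactor carries sign (−1)^(2+2) = +1, so C_{2,2} = +(6) = 6.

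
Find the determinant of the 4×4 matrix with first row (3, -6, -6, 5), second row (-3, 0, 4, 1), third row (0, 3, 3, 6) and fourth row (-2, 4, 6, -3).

The determinant is 312.

Expand along row 2 (it has 1 zero):
  − (-3) · M_21   where M_21 = det([-6 -6 5; 3 3 6; 4 6 -3]) = 102
  − (4) · M_23   where M_23 = det([3 -6 5; 0 3 6; -2 4 -3]) = 3
  + (1) · M_24   where M_24 = det([3 -6 -6; 0 3 3; -2 4 6]) = 18
det = (-1)·(-3)·(102) + (-1)·(4)·(3) + (+1)·(1)·(18) = 312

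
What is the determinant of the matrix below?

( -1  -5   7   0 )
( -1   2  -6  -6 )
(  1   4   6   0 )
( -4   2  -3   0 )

The determinant is -1530.

Expand along column 4 (it has 3 zeros):
  + (-6) · M_24   where M_24 = det([-1 -5 7; 1 4 6; -4 2 -3]) = 255
det = (+1)·(-6)·(255) = -1530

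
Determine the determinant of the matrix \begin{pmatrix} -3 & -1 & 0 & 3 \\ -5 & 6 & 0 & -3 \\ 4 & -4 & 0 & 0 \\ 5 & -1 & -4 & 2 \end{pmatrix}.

The determinant is 144.

Expand along column 3 (it has 3 zeros):
  − (-4) · M_43   where M_43 = det([-3 -1 3; -5 6 -3; 4 -4 0]) = 36
det = (-1)·(-4)·(36) = 144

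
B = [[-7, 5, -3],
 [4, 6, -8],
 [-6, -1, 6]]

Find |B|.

-172

Expand along column 1:
  + (-7) · |6 -8; -1 6| = (-7)·(36 − 8) = -196
  − 4 · |5 -3; -1 6| = −4·(30 − 3) = -108
  + (-6) · |5 -3; 6 -8| = (-6)·(-40 − (-18)) = 132
Sum: (-196) + (-108) + (132) = -172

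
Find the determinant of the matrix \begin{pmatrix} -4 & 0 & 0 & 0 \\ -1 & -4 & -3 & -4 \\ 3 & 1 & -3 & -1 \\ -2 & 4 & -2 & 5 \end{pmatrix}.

-220

Expand along row 1 (it has 3 zeros):
  + (-4) · M_11   where M_11 = det([-4 -3 -4; 1 -3 -1; 4 -2 5]) = 55
det = (+1)·(-4)·(55) = -220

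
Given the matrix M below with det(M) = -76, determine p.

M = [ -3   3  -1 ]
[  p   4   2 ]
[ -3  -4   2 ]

-1

Expanding along the row containing p, det(M) is linear in p: det(M) = (-2)·p + (-78).
Set (-2)·p + (-78) = -76  ⇒  (-2)·p = 2  ⇒  p = -1.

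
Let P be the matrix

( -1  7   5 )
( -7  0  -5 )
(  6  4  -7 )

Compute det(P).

-713

Expand along row 2:
  − (-7) · |7 5; 4 -7| = −(-7)·(-49 − 20) = -483
  − (-5) · |-1 7; 6 4| = −(-5)·(-4 − 42) = -230
Sum: (-483) + (-230) = -713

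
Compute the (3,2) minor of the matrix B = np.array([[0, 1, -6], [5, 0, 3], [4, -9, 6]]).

30

Delete row 3 and column 2; the remaining 2×2 submatrix is [0 -6; 5 3].
Its determinant is 0·3 − (-6)·5 = 30.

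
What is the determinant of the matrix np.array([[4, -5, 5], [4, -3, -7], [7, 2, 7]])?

502

Expand along column 1:
  + 4 · |-3 -7; 2 7| = 4·(-21 − (-14)) = -28
  − 4 · |-5 5; 2 7| = −4·(-35 − 10) = 180
  + 7 · |-5 5; -3 -7| = 7·(35 − (-15)) = 350
Sum: (-28) + (180) + (350) = 502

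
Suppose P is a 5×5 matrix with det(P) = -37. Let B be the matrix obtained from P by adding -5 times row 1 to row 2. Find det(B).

Adding a multiple of one row to another leaves the determinant unchanged.
det(B) = (1)·(-37) = -37

det(B) = -37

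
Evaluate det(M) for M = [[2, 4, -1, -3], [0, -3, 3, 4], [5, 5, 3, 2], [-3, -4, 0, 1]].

|M| = 11

Expand along row 2 (it has 1 zero):
  + (-3) · M_22   where M_22 = det([2 -1 -3; 5 3 2; -3 0 1]) = -10
  − (3) · M_23   where M_23 = det([2 4 -3; 5 5 2; -3 -4 1]) = -3
  + (4) · M_24   where M_24 = det([2 4 -1; 5 5 3; -3 -4 0]) = -7
det = (+1)·(-3)·(-10) + (-1)·(3)·(-3) + (+1)·(4)·(-7) = 11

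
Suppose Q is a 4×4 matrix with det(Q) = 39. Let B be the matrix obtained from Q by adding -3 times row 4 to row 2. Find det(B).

det(B) = 39

Adding a multiple of one row to another leaves the determinant unchanged.
det(B) = (1)·(39) = 39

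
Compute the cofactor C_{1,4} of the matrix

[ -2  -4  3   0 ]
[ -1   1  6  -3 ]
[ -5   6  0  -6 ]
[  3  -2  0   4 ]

Delete row 1 and column 4; the remaining 3×3 submatrix is [-1 1 6; -5 6 0; 3 -2 0].
Its determinant is -48.
The cofactor carries sign (−1)^(1+4) = −1, so C_{1,4} = −(-48) = 48.

48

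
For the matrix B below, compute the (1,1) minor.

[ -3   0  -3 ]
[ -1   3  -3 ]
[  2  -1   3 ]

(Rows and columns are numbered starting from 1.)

The minor is 6.

Delete row 1 and column 1; the remaining 2×2 submatrix is [3 -3; -1 3].
Its determinant is 3·3 − (-3)·(-1) = 6.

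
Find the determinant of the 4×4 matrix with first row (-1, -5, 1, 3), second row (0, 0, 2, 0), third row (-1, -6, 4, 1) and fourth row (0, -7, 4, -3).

Expand along row 2 (it has 3 zeros):
  − (2) · M_23   where M_23 = det([-1 -5 3; -1 -6 1; 0 -7 -3]) = 11
det = (-1)·(2)·(11) = -22

-22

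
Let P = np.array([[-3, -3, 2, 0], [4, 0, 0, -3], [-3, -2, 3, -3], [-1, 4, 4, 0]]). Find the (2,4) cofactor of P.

Delete row 2 and column 4; the remaining 3×3 submatrix is [-3 -3 2; -3 -2 3; -1 4 4].
Its determinant is 5.
The cofactor carries sign (−1)^(2+4) = +1, so C_{2,4} = +(5) = 5.

The cofactor is 5.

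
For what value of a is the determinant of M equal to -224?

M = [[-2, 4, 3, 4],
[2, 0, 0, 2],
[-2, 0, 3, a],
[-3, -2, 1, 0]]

-6

Expanding along the column containing a, det(M) is linear in a: det(M) = (20)·a + (-104).
Set (20)·a + (-104) = -224  ⇒  (20)·a = -120  ⇒  a = -6.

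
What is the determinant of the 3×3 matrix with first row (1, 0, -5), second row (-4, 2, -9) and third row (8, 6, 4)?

Expand along column 2:
  + 2 · |1 -5; 8 4| = 2·(4 − (-40)) = 88
  − 6 · |1 -5; -4 -9| = −6·(-9 − 20) = 174
Sum: (88) + (174) = 262

262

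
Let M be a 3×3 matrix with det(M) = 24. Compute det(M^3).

det(M^3) = (det M)^3 = (24)^3 = 13824

13824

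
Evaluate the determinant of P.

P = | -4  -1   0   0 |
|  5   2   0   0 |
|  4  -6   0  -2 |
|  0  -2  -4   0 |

det(P) = 24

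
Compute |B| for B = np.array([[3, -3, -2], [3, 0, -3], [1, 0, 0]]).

9

Expand along row 3:
  + 1 · |-3 -2; 0 -3| = 1·(9 − 0) = 9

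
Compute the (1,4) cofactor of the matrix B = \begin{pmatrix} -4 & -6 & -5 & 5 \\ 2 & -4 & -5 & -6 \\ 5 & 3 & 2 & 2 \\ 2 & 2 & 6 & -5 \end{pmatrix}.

-112

Delete row 1 and column 4; the remaining 3×3 submatrix is [2 -4 -5; 5 3 2; 2 2 6].
Its determinant is 112.
The cofactor carries sign (−1)^(1+4) = −1, so C_{1,4} = −(112) = -112.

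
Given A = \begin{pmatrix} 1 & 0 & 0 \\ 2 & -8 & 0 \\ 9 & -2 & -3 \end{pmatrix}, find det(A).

24

A is lower triangular, so det(A) is the product of the diagonal entries:
det = (1) · (-8) · (-3) = 24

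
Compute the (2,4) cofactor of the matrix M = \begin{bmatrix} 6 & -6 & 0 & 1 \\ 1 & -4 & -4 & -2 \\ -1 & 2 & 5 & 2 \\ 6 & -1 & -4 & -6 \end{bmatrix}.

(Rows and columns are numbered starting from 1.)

Delete row 2 and column 4; the remaining 3×3 submatrix is [6 -6 0; -1 2 5; 6 -1 -4].
Its determinant is -174.
The cofactor carries sign (−1)^(2+4) = +1, so C_{2,4} = +(-174) = -174.

-174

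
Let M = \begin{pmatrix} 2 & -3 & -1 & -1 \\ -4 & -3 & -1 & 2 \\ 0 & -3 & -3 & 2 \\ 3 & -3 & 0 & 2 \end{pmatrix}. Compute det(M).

Expand along row 3 (it has 1 zero):
  − (-3) · M_32   where M_32 = det([2 -1 -1; -4 -1 2; 3 0 2]) = -21
  + (-3) · M_33   where M_33 = det([2 -3 -1; -4 -3 2; 3 -3 2]) = -63
  − (2) · M_34   where M_34 = det([2 -3 -1; -4 -3 -1; 3 -3 0]) = -18
det = (-1)·(-3)·(-21) + (+1)·(-3)·(-63) + (-1)·(2)·(-18) = 162

The determinant is 162.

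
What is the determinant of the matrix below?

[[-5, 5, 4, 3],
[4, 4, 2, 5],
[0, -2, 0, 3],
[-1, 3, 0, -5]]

Expand along row 3 (it has 2 zeros):
  − (-2) · M_32   where M_32 = det([-5 4 3; 4 2 5; -1 0 -5]) = 116
  − (3) · M_34   where M_34 = det([-5 5 4; 4 4 2; -1 3 0]) = 84
det = (-1)·(-2)·(116) + (-1)·(3)·(84) = -20

The determinant is -20.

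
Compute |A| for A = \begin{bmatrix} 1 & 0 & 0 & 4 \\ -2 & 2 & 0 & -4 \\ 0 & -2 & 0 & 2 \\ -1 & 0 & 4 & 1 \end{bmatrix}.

-48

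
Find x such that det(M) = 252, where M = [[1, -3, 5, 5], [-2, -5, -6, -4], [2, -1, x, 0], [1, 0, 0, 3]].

Expanding along the column containing x, det(M) is linear in x: det(M) = (4)·x + (280).
Set (4)·x + (280) = 252  ⇒  (4)·x = -28  ⇒  x = -7.

x = -7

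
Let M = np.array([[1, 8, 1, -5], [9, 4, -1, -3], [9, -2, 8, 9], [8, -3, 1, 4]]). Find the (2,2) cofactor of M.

Delete row 2 and column 2; the remaining 3×3 submatrix is [1 1 -5; 9 8 9; 8 1 4].
Its determinant is 334.
The cofactor carries sign (−1)^(2+2) = +1, so C_{2,2} = +(334) = 334.

334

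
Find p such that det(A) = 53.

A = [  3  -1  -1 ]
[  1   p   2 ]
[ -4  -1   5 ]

Expanding along the row containing p, det(A) is linear in p: det(A) = (11)·p + (20).
Set (11)·p + (20) = 53  ⇒  (11)·p = 33  ⇒  p = 3.

p = 3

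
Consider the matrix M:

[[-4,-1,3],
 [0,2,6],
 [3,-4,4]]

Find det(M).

The determinant is -164.

Expand along row 2:
  + 2 · |-4 3; 3 4| = 2·(-16 − 9) = -50
  − 6 · |-4 -1; 3 -4| = −6·(16 − (-3)) = -114
Sum: (-50) + (-114) = -164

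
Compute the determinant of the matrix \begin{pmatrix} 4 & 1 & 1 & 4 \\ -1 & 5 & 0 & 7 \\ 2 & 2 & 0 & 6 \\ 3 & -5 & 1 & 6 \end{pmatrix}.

Expand along column 3 (it has 2 zeros):
  + (1) · M_13   where M_13 = det([-1 5 7; 2 2 6; 3 -5 6]) = -124
  − (1) · M_43   where M_43 = det([4 1 4; -1 5 7; 2 2 6]) = 36
det = (+1)·(1)·(-124) + (-1)·(1)·(36) = -160

-160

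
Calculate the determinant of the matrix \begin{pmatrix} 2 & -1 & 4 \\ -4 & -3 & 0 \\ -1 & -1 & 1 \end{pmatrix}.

The determinant is -6.

Expand along column 3:
  + 4 · |-4 -3; -1 -1| = 4·(4 − 3) = 4
  + 1 · |2 -1; -4 -3| = 1·(-6 − 4) = -10
Sum: (4) + (-10) = -6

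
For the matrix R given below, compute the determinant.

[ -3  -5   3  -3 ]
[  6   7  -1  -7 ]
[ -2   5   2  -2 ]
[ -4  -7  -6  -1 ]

|R| = -2875

Expand along row 1:
  + (-3) · M_11   where M_11 = det([7 -1 -7; 5 2 -2; -7 -6 -1]) = -5
  − (-5) · M_12   where M_12 = det([6 -1 -7; -2 2 -2; -4 -6 -1]) = -230
  + (3) · M_13   where M_13 = det([6 7 -7; -2 5 -2; -4 -7 -1]) = -310
  − (-3) · M_14   where M_14 = det([6 7 -1; -2 5 2; -4 -7 -6]) = -270
det = (+1)·(-3)·(-5) + (-1)·(-5)·(-230) + (+1)·(3)·(-310) + (-1)·(-3)·(-270) = -2875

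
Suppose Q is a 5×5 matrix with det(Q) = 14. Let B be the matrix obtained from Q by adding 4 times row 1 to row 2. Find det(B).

14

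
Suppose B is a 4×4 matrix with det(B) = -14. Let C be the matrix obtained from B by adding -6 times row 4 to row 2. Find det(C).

Adding a multiple of one row to another leaves the determinant unchanged.
det(C) = (1)·(-14) = -14

-14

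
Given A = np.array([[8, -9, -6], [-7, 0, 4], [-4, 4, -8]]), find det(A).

The determinant is 688.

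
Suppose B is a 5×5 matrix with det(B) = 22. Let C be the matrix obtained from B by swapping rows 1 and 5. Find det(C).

-22

Swapping two rows multiplies the determinant by −1.
det(C) = (-1)·(22) = -22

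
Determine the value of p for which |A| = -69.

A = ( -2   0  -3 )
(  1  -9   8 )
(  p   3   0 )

4

Expanding along the column containing p, det(A) is linear in p: det(A) = (-27)·p + (39).
Set (-27)·p + (39) = -69  ⇒  (-27)·p = -108  ⇒  p = 4.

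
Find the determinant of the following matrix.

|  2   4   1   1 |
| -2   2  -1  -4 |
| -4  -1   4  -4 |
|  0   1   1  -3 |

-198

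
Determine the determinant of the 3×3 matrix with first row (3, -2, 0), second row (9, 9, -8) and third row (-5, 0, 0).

Expand along column 3:
  − (-8) · |3 -2; -5 0| = −(-8)·(0 − 10) = -80

The determinant is -80.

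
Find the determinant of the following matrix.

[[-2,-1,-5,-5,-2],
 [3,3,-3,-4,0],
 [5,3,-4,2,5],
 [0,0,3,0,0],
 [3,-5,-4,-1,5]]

Expand along row 4 (it has 4 zeros):
  − (3) · M_43   where M_43 = det([-2 -1 -5 -2; 3 3 -4 0; 5 3 2 5; 3 -5 -1 5]) = -395
det = (-1)·(3)·(-395) = 1185

1185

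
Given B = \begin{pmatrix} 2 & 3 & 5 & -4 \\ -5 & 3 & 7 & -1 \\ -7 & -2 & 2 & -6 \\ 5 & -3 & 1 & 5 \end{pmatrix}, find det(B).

Expand along row 1:
  + (2) · M_11   where M_11 = det([3 7 -1; -2 2 -6; -3 1 5]) = 240
  − (3) · M_12   where M_12 = det([-5 7 -1; -7 2 -6; 5 1 5]) = -28
  + (5) · M_13   where M_13 = det([-5 3 -1; -7 -2 -6; 5 -3 5]) = 124
  − (-4) · M_14   where M_14 = det([-5 3 7; -7 -2 2; 5 -3 1]) = 248
det = (+1)·(2)·(240) + (-1)·(3)·(-28) + (+1)·(5)·(124) + (-1)·(-4)·(248) = 2176

The determinant is 2176.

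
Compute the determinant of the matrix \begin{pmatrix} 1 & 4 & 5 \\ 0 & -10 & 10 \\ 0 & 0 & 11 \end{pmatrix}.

The matrix is upper triangular, so the determinant is the product of the diagonal entries:
det = (1) · (-10) · (11) = -110

-110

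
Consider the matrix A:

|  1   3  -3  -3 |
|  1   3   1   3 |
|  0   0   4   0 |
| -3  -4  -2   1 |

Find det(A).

-120

Expand along row 3 (it has 3 zeros):
  + (4) · M_33   where M_33 = det([1 3 -3; 1 3 3; -3 -4 1]) = -30
det = (+1)·(4)·(-30) = -120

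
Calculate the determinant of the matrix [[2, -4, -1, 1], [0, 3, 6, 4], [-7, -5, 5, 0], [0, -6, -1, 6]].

The determinant is 1415.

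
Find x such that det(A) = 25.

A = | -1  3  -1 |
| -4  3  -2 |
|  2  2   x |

Expanding along the row containing x, det(A) is linear in x: det(A) = (9)·x + (-2).
Set (9)·x + (-2) = 25  ⇒  (9)·x = 27  ⇒  x = 3.

3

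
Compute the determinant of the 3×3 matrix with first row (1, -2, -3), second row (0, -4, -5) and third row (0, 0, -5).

20

The matrix is upper triangular, so the determinant is the product of the diagonal entries:
det = (1) · (-4) · (-5) = 20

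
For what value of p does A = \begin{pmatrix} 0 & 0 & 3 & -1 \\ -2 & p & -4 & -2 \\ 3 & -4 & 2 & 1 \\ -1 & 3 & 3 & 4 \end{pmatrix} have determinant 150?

p = -1

Expanding along the row containing p, det(A) is linear in p: det(A) = (-50)·p + (100).
Set (-50)·p + (100) = 150  ⇒  (-50)·p = 50  ⇒  p = -1.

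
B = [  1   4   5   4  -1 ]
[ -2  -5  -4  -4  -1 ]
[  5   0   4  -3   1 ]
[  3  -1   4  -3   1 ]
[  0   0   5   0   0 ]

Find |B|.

Expand along row 5 (it has 4 zeros):
  + (5) · M_53   where M_53 = det([1 4 4 -1; -2 -5 -4 -1; 5 0 -3 1; 3 -1 -3 1]) = -1
det = (+1)·(5)·(-1) = -5

-5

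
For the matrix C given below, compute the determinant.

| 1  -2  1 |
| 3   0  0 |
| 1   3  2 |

Expand along row 2:
  − 3 · |-2 1; 3 2| = −3·(-4 − 3) = 21

21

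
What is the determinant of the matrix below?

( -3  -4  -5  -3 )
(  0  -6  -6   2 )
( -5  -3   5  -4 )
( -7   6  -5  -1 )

The determinant is 2280.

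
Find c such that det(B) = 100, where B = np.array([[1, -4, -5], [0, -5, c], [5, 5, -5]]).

Expanding along the column containing c, det(B) is linear in c: det(B) = (-25)·c + (-100).
Set (-25)·c + (-100) = 100  ⇒  (-25)·c = 200  ⇒  c = -8.

-8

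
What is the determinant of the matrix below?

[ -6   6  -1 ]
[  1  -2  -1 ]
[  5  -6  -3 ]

-16

Expand along column 1:
  + (-6) · |-2 -1; -6 -3| = (-6)·(6 − 6) = 0
  − 1 · |6 -1; -6 -3| = −1·(-18 − 6) = 24
  + 5 · |6 -1; -2 -1| = 5·(-6 − 2) = -40
Sum: (0) + (24) + (-40) = -16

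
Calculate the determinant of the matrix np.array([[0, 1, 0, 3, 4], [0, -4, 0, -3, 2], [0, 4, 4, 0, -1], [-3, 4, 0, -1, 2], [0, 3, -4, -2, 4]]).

Expand along column 1 (it has 4 zeros):
  − (-3) · M_41   where M_41 = det([1 0 3 4; -4 0 -3 2; 4 4 0 -1; 3 -4 -2 4]) = -756
det = (-1)·(-3)·(-756) = -2268

The determinant is -2268.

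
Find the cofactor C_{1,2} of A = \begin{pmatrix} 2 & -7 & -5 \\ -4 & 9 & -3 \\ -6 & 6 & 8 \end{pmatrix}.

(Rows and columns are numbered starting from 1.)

Delete row 1 and column 2; the remaining 2×2 submatrix is [-4 -3; -6 8].
Its determinant is (-4)·8 − (-3)·(-6) = -50.
The cofactor carries sign (−1)^(1+2) = −1, so C_{1,2} = −(-50) = 50.

50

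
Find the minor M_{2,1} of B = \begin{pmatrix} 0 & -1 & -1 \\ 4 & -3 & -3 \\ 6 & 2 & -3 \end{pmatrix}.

Delete row 2 and column 1; the remaining 2×2 submatrix is [-1 -1; 2 -3].
Its determinant is (-1)·(-3) − (-1)·2 = 5.

The minor is 5.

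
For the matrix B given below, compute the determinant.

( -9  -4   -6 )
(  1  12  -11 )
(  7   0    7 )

Expand along row 3:
  + 7 · |-4 -6; 12 -11| = 7·(44 − (-72)) = 812
  + 7 · |-9 -4; 1 12| = 7·(-108 − (-4)) = -728
Sum: (812) + (-728) = 84

The determinant is 84.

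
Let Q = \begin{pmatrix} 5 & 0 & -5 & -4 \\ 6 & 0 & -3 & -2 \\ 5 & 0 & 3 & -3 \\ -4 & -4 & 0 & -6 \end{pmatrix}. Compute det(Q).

Expand along column 2 (it has 3 zeros):
  + (-4) · M_42   where M_42 = det([5 -5 -4; 6 -3 -2; 5 3 -3]) = -97
det = (+1)·(-4)·(-97) = 388

The determinant is 388.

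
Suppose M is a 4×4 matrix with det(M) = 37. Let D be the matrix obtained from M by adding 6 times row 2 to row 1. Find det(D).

37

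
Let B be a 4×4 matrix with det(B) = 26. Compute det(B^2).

The determinant is 676.

det(B^2) = (det B)^2 = (26)^2 = 676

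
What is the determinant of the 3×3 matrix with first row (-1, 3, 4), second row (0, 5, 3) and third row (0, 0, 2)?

The matrix is upper triangular, so the determinant is the product of the diagonal entries:
det = (-1) · (5) · (2) = -10

-10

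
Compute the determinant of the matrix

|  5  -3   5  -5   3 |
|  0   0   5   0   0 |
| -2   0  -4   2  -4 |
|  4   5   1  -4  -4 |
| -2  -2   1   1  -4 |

Expand along row 2 (it has 4 zeros):
  − (5) · M_23   where M_23 = det([5 -3 -5 3; -2 0 2 -4; 4 5 -4 -4; -2 -2 1 -4]) = 142
det = (-1)·(5)·(142) = -710

-710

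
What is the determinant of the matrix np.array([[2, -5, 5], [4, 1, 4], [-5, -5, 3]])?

Expand along row 1:
  + 2 · |1 4; -5 3| = 2·(3 − (-20)) = 46
  − (-5) · |4 4; -5 3| = −(-5)·(12 − (-20)) = 160
  + 5 · |4 1; -5 -5| = 5·(-20 − (-5)) = -75
Sum: (46) + (160) + (-75) = 131

131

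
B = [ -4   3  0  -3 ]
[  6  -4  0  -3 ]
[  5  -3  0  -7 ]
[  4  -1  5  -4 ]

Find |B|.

5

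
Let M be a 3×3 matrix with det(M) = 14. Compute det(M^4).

det(M^4) = (det M)^4 = (14)^4 = 38416

The determinant is 38416.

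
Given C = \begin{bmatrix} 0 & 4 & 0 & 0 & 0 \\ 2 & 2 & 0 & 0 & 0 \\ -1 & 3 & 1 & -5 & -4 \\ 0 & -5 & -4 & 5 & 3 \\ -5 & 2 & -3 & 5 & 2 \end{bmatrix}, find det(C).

det(C) = -160

C is block lower-triangular with a 2×2 block and a 3×3 block on the diagonal, so its determinant equals the product of the determinants of the diagonal blocks.
det of the 2×2 block = -8
det of the 3×3 block = 20
det = (-8)·(20) = -160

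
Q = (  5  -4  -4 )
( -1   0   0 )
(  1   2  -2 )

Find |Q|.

Expand along row 2:
  − (-1) · |-4 -4; 2 -2| = −(-1)·(8 − (-8)) = 16

16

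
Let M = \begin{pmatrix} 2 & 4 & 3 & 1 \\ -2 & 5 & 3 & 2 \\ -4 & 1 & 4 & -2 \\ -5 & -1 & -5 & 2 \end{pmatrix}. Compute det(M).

Expand along row 1:
  + (2) · M_11   where M_11 = det([5 3 2; 1 4 -2; -1 -5 2]) = -12
  − (4) · M_12   where M_12 = det([-2 3 2; -4 4 -2; -5 -5 2]) = 138
  + (3) · M_13   where M_13 = det([-2 5 2; -4 1 -2; -5 -1 2]) = 108
  − (1) · M_14   where M_14 = det([-2 5 3; -4 1 4; -5 -1 -5]) = -171
det = (+1)·(2)·(-12) + (-1)·(4)·(138) + (+1)·(3)·(108) + (-1)·(1)·(-171) = -81

det(M) = -81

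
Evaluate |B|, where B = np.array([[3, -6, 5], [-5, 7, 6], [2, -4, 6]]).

det(B) = -24

Expand along row 1:
  + 3 · |7 6; -4 6| = 3·(42 − (-24)) = 198
  − (-6) · |-5 6; 2 6| = −(-6)·(-30 − 12) = -252
  + 5 · |-5 7; 2 -4| = 5·(20 − 14) = 30
Sum: (198) + (-252) + (30) = -24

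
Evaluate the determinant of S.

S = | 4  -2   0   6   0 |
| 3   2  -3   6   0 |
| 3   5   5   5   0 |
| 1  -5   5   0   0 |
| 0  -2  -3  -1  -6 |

Expand along column 5 (it has 4 zeros):
  + (-6) · M_55   where M_55 = det([4 -2 0 6; 3 2 -3 6; 3 5 5 5; 1 -5 5 0]) = 100
det = (+1)·(-6)·(100) = -600

det(S) = -600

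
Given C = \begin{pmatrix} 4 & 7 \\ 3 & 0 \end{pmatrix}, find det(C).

det(C) = 4·0 − 7·3 = 0 − 21 = -21

-21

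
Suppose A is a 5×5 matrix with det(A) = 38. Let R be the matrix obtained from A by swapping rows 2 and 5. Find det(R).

|R| = -38

Swapping two rows multiplies the determinant by −1.
det(R) = (-1)·(38) = -38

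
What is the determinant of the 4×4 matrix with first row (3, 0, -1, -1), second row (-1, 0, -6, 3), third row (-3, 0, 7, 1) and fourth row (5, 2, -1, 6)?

Expand along column 2 (it has 3 zeros):
  + (2) · M_42   where M_42 = det([3 -1 -1; -1 -6 3; -3 7 1]) = -48
det = (+1)·(2)·(-48) = -96

The determinant is -96.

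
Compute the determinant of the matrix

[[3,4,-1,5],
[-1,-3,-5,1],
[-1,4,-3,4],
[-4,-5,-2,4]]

Expand along row 1:
  + (3) · M_11   where M_11 = det([-3 -5 1; 4 -3 4; -5 -2 4]) = 169
  − (4) · M_12   where M_12 = det([-1 -5 1; -1 -3 4; -4 -2 4]) = 54
  + (-1) · M_13   where M_13 = det([-1 -3 1; -1 4 4; -4 -5 4]) = 21
  − (5) · M_14   where M_14 = det([-1 -3 -5; -1 4 -3; -4 -5 -2]) = -112
det = (+1)·(3)·(169) + (-1)·(4)·(54) + (+1)·(-1)·(21) + (-1)·(5)·(-112) = 830

830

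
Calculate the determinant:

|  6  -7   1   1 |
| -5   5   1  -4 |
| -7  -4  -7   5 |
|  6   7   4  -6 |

-957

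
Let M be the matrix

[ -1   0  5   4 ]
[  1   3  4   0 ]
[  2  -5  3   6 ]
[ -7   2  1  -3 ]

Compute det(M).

Expand along row 1 (it has 1 zero):
  + (-1) · M_11   where M_11 = det([3 4 0; -5 3 6; 2 1 -3]) = -57
  + (5) · M_13   where M_13 = det([1 3 0; 2 -5 6; -7 2 -3]) = -105
  − (4) · M_14   where M_14 = det([1 3 4; 2 -5 3; -7 2 1]) = -204
det = (+1)·(-1)·(-57) + (+1)·(5)·(-105) + (-1)·(4)·(-204) = 348

|M| = 348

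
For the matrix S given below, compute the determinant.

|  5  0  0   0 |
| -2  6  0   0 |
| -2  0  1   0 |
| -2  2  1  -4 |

S is lower triangular, so det(S) is the product of the diagonal entries:
det = (5) · (6) · (1) · (-4) = -120

The determinant is -120.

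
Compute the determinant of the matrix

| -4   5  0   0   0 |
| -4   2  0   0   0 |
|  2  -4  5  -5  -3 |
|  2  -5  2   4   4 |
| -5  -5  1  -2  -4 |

-912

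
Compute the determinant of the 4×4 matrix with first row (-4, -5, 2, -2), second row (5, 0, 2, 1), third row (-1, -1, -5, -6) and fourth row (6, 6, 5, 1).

The determinant is 1180.

Expand along row 2 (it has 1 zero):
  − (5) · M_21   where M_21 = det([-5 2 -2; -1 -5 -6; 6 5 1]) = -245
  − (2) · M_23   where M_23 = det([-4 -5 -2; -1 -1 -6; 6 6 1]) = 35
  + (1) · M_24   where M_24 = det([-4 -5 2; -1 -1 -5; 6 6 5]) = 25
det = (-1)·(5)·(-245) + (-1)·(2)·(35) + (+1)·(1)·(25) = 1180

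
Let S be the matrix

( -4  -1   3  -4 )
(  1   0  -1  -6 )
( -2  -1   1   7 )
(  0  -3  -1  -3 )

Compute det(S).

|S| = -46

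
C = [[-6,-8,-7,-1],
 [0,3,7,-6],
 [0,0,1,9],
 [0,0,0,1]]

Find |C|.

The determinant is -18.

C is upper triangular, so det(C) is the product of the diagonal entries:
det = (-6) · (3) · (1) · (1) = -18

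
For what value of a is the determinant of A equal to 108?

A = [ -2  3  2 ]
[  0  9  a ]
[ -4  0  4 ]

a = -9

Expanding along the column containing a, det(A) is linear in a: det(A) = (-12)·a + (0).
Set (-12)·a + (0) = 108  ⇒  (-12)·a = 108  ⇒  a = -9.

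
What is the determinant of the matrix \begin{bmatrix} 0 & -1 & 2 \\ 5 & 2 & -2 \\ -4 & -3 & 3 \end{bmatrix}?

Expand along row 1:
  − (-1) · |5 -2; -4 3| = −(-1)·(15 − 8) = 7
  + 2 · |5 2; -4 -3| = 2·(-15 − (-8)) = -14
Sum: (7) + (-14) = -7

The determinant is -7.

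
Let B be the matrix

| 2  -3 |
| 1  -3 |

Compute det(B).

The determinant is -3.

det(B) = 2·(-3) − (-3)·1 = -6 − (-3) = -3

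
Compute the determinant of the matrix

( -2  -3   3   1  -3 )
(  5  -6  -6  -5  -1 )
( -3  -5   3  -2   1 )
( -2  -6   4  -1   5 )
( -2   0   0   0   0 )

1148

Expand along row 5 (it has 4 zeros):
  + (-2) · M_51   where M_51 = det([-3 3 1 -3; -6 -6 -5 -1; -5 3 -2 1; -6 4 -1 5]) = -574
det = (+1)·(-2)·(-574) = 1148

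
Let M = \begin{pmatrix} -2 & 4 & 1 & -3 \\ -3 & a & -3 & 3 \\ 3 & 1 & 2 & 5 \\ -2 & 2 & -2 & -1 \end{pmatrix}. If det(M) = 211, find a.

Expanding along the row containing a, det(M) is linear in a: det(M) = (-17)·a + (177).
Set (-17)·a + (177) = 211  ⇒  (-17)·a = 34  ⇒  a = -2.

-2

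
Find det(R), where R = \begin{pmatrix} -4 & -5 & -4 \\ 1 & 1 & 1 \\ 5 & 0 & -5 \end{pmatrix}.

det(R) = -10

Expand along row 3:
  + 5 · |-5 -4; 1 1| = 5·(-5 − (-4)) = -5
  + (-5) · |-4 -5; 1 1| = (-5)·(-4 − (-5)) = -5
Sum: (-5) + (-5) = -10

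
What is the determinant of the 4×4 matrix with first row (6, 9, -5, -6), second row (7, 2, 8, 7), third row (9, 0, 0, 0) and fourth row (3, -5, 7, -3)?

-7524

Expand along row 3 (it has 3 zeros):
  + (9) · M_31   where M_31 = det([9 -5 -6; 2 8 7; -5 7 -3]) = -836
det = (+1)·(9)·(-836) = -7524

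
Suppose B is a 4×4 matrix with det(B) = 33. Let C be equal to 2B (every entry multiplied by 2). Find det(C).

For a 4×4 matrix, det(2B) = 2^4·det(B) = 16·det(B).
det(C) = (16)·(33) = 528

528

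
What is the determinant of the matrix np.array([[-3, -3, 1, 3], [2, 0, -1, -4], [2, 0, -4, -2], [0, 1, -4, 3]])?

14

Expand along column 2 (it has 2 zeros):
  − (-3) · M_12   where M_12 = det([2 -1 -4; 2 -4 -2; 0 -4 3]) = -2
  + (1) · M_42   where M_42 = det([-3 1 3; 2 -1 -4; 2 -4 -2]) = 20
det = (-1)·(-3)·(-2) + (+1)·(1)·(20) = 14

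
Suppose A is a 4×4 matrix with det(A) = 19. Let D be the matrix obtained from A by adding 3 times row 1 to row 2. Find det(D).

Adding a multiple of one row to another leaves the determinant unchanged.
det(D) = (1)·(19) = 19

19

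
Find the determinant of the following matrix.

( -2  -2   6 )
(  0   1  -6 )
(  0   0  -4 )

The determinant is 8.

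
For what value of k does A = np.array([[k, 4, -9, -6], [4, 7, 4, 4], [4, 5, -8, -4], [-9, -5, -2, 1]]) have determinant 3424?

k = -8

Expanding along the column containing k, det(A) is linear in k: det(A) = (-252)·k + (1408).
Set (-252)·k + (1408) = 3424  ⇒  (-252)·k = 2016  ⇒  k = -8.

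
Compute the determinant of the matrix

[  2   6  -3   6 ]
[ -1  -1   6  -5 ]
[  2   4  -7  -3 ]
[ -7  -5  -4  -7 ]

-2162

Expand along row 1:
  + (2) · M_11   where M_11 = det([-1 6 -5; 4 -7 -3; -5 -4 -7]) = 476
  − (6) · M_12   where M_12 = det([-1 6 -5; 2 -7 -3; -7 -4 -7]) = 458
  + (-3) · M_13   where M_13 = det([-1 -1 -5; 2 4 -3; -7 -5 -7]) = -82
  − (6) · M_14   where M_14 = det([-1 -1 6; 2 4 -7; -7 -5 -4]) = 102
det = (+1)·(2)·(476) + (-1)·(6)·(458) + (+1)·(-3)·(-82) + (-1)·(6)·(102) = -2162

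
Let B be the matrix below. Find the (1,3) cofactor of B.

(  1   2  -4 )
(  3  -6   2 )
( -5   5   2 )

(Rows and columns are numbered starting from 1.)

Delete row 1 and column 3; the remaining 2×2 submatrix is [3 -6; -5 5].
Its determinant is 3·5 − (-6)·(-5) = -15.
The cofactor carries sign (−1)^(1+3) = +1, so C_{1,3} = +(-15) = -15.

The cofactor is -15.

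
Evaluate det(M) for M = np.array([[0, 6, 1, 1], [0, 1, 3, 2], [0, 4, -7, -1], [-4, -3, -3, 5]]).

Expand along column 1 (it has 3 zeros):
  − (-4) · M_41   where M_41 = det([6 1 1; 1 3 2; 4 -7 -1]) = 56
det = (-1)·(-4)·(56) = 224

|M| = 224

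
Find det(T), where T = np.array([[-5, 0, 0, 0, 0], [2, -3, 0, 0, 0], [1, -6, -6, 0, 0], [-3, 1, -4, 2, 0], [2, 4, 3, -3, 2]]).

The determinant is -360.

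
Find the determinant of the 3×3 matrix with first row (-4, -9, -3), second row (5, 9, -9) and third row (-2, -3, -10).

Expand along row 1:
  + (-4) · |9 -9; -3 -10| = (-4)·(-90 − 27) = 468
  − (-9) · |5 -9; -2 -10| = −(-9)·(-50 − 18) = -612
  + (-3) · |5 9; -2 -3| = (-3)·(-15 − (-18)) = -9
Sum: (468) + (-612) + (-9) = -153

-153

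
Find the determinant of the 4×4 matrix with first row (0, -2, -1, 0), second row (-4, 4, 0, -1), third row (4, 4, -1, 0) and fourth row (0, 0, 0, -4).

-160

Expand along row 4 (it has 3 zeros):
  + (-4) · M_44   where M_44 = det([0 -2 -1; -4 4 0; 4 4 -1]) = 40
det = (+1)·(-4)·(40) = -160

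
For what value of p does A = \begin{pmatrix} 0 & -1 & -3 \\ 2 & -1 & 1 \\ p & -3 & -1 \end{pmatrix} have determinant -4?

p = 5

Expanding along the row containing p, det(A) is linear in p: det(A) = (-4)·p + (16).
Set (-4)·p + (16) = -4  ⇒  (-4)·p = -20  ⇒  p = 5.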